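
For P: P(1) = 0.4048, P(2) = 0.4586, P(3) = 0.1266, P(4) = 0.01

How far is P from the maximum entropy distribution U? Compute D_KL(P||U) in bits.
0.5122 bits

U(i) = 1/4 for all i

D_KL(P||U) = Σ P(x) log₂(P(x) / (1/4))
           = Σ P(x) log₂(P(x)) + log₂(4)
           = log₂(4) - H(P)

H(P) = -Σ P(x) log₂(P(x)):
  -P(1)·log₂(P(1)) = -(0.4048)·log₂(0.4048) = 0.52815
  -P(2)·log₂(P(2)) = -(0.4586)·log₂(0.4586) = 0.51578
  -P(3)·log₂(P(3)) = -(0.1266)·log₂(0.1266) = 0.37748
  -P(4)·log₂(P(4)) = -(0.01)·log₂(0.01) = 0.06644
H(P) = 0.52815 + 0.51578 + 0.37748 + 0.06644 = 1.48785 bits

log₂(4) = 2.00000 bits

D_KL(P||U) = 2.00000 - 1.48785 = 0.51215 ≈ 0.5122 bits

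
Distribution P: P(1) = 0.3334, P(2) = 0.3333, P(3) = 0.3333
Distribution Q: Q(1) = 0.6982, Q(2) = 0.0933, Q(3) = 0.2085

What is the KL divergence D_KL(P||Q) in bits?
0.4823 bits

D_KL(P||Q) = Σ P(x) log₂(P(x)/Q(x))

Computing term by term:
  P(1)·log₂(P(1)/Q(1)) = 0.3334·log₂(0.3334/0.6982) = -0.35553
  P(2)·log₂(P(2)/Q(2)) = 0.3333·log₂(0.3333/0.0933) = 0.61223
  P(3)·log₂(P(3)/Q(3)) = 0.3333·log₂(0.3333/0.2085) = 0.22557

D_KL(P||Q) = -0.35553 + 0.61223 + 0.22557 = 0.48227 ≈ 0.4823 bits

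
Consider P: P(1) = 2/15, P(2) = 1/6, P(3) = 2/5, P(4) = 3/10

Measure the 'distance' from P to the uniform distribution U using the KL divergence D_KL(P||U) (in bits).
0.1317 bits

U(i) = 1/4 for all i

D_KL(P||U) = Σ P(x) log₂(P(x) / (1/4))
           = Σ P(x) log₂(P(x)) + log₂(4)
           = log₂(4) - H(P)

H(P) = -Σ P(x) log₂(P(x)):
  -P(1)·log₂(P(1)) = -(2/15)·log₂(2/15) = 0.38759
  -P(2)·log₂(P(2)) = -(1/6)·log₂(1/6) = 0.43083
  -P(3)·log₂(P(3)) = -(2/5)·log₂(2/5) = 0.52877
  -P(4)·log₂(P(4)) = -(3/10)·log₂(3/10) = 0.52109
H(P) = 0.38759 + 0.43083 + 0.52877 + 0.52109 = 1.86828 bits

log₂(4) = 2.00000 bits

D_KL(P||U) = 2.00000 - 1.86828 = 0.13172 ≈ 0.1317 bits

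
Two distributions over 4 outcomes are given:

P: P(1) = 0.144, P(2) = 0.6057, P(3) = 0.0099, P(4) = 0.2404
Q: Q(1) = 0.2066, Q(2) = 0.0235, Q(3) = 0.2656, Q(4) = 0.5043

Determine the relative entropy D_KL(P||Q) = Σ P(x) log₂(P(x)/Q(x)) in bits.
2.4605 bits

D_KL(P||Q) = Σ P(x) log₂(P(x)/Q(x))

Computing term by term:
  P(1)·log₂(P(1)/Q(1)) = 0.144·log₂(0.144/0.2066) = -0.07499
  P(2)·log₂(P(2)/Q(2)) = 0.6057·log₂(0.6057/0.0235) = 2.83944
  P(3)·log₂(P(3)/Q(3)) = 0.0099·log₂(0.0099/0.2656) = -0.04698
  P(4)·log₂(P(4)/Q(4)) = 0.2404·log₂(0.2404/0.5043) = -0.25695

D_KL(P||Q) = -0.07499 + 2.83944 - 0.04698 - 0.25695 = 2.46052 ≈ 2.4605 bits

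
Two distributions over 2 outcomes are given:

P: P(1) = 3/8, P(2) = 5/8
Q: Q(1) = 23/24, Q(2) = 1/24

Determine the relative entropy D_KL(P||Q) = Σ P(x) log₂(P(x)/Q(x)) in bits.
1.9342 bits

D_KL(P||Q) = Σ P(x) log₂(P(x)/Q(x))

Computing term by term:
  P(1)·log₂(P(1)/Q(1)) = (3/8)·log₂((3/8)/(23/24)) = -0.50761
  P(2)·log₂(P(2)/Q(2)) = (5/8)·log₂((5/8)/(1/24)) = 2.44181

D_KL(P||Q) = -0.50761 + 2.44181 = 1.93420 ≈ 1.9342 bits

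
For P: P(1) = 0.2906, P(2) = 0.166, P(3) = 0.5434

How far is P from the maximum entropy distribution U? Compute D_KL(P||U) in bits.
0.1586 bits

U(i) = 1/3 for all i

D_KL(P||U) = Σ P(x) log₂(P(x) / (1/3))
           = Σ P(x) log₂(P(x)) + log₂(3)
           = log₂(3) - H(P)

H(P) = -Σ P(x) log₂(P(x)):
  -P(1)·log₂(P(1)) = -(0.2906)·log₂(0.2906) = 0.51811
  -P(2)·log₂(P(2)) = -(0.166)·log₂(0.166) = 0.43006
  -P(3)·log₂(P(3)) = -(0.5434)·log₂(0.5434) = 0.47815
H(P) = 0.51811 + 0.43006 + 0.47815 = 1.42632 bits

log₂(3) = 1.58496 bits

D_KL(P||U) = 1.58496 - 1.42632 = 0.15864 ≈ 0.1586 bits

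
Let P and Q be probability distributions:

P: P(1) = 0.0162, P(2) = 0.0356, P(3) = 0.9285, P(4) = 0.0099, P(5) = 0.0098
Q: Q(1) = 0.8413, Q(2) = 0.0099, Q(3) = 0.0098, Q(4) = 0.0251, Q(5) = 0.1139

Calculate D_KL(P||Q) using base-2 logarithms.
6.0220 bits

D_KL(P||Q) = Σ P(x) log₂(P(x)/Q(x))

Computing term by term:
  P(1)·log₂(P(1)/Q(1)) = 0.0162·log₂(0.0162/0.8413) = -0.09232
  P(2)·log₂(P(2)/Q(2)) = 0.0356·log₂(0.0356/0.0099) = 0.06573
  P(3)·log₂(P(3)/Q(3)) = 0.9285·log₂(0.9285/0.0098) = 6.09651
  P(4)·log₂(P(4)/Q(4)) = 0.0099·log₂(0.0099/0.0251) = -0.01329
  P(5)·log₂(P(5)/Q(5)) = 0.0098·log₂(0.0098/0.1139) = -0.03468

D_KL(P||Q) = -0.09232 + 0.06573 + 6.09651 - 0.01329 - 0.03468 = 6.02195 ≈ 6.0220 bits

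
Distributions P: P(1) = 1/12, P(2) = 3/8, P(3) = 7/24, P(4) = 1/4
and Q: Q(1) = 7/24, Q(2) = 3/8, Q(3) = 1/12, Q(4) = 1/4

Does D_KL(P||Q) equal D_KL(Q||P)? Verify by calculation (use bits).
D_KL(P||Q) = 0.3765 bits, D_KL(Q||P) = 0.3765 bits. Yes — for this pair D_KL(P||Q) = D_KL(Q||P).

D_KL(P||Q) = Σ P(x) log₂(P(x)/Q(x))

Computing term by term:
  P(1)·log₂(P(1)/Q(1)) = (1/12)·log₂((1/12)/(7/24)) = -0.15061
  P(2)·log₂(P(2)/Q(2)) = (3/8)·log₂((3/8)/(3/8)) = 0.00000
  P(3)·log₂(P(3)/Q(3)) = (7/24)·log₂((7/24)/(1/12)) = 0.52715
  P(4)·log₂(P(4)/Q(4)) = (1/4)·log₂((1/4)/(1/4)) = 0.00000

D_KL(P||Q) = -0.15061 + 0.00000 + 0.52715 + 0.00000 = 0.37654 ≈ 0.3765 bits

D_KL(Q||P) = Σ Q(x) log₂(Q(x)/P(x))

Computing term by term:
  Q(1)·log₂(Q(1)/P(1)) = (7/24)·log₂((7/24)/(1/12)) = 0.52715
  Q(2)·log₂(Q(2)/P(2)) = (3/8)·log₂((3/8)/(3/8)) = 0.00000
  Q(3)·log₂(Q(3)/P(3)) = (1/12)·log₂((1/12)/(7/24)) = -0.15061
  Q(4)·log₂(Q(4)/P(4)) = (1/4)·log₂((1/4)/(1/4)) = 0.00000

D_KL(Q||P) = 0.52715 + 0.00000 - 0.15061 + 0.00000 = 0.37654 ≈ 0.3765 bits

These ARE equal here. Q is P with outcomes relabeled (Q(1) = P(3), Q(3) = P(1)) by a relabeling that is its own inverse, so the two sums contain exactly the same terms in a different order. This is a special case — KL divergence is not symmetric in general: D_KL(P||Q) ≠ D_KL(Q||P) for most P, Q.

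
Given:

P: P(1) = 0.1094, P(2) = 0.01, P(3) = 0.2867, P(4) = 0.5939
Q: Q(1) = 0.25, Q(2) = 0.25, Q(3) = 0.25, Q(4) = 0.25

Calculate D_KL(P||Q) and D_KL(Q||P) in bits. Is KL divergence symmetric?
D_KL(P||Q) = 0.6211 bits, D_KL(Q||P) = 1.0976 bits. No, KL divergence is not symmetric.

D_KL(P||Q) = Σ P(x) log₂(P(x)/Q(x))

Computing term by term:
  P(1)·log₂(P(1)/Q(1)) = 0.1094·log₂(0.1094/0.25) = -0.13044
  P(2)·log₂(P(2)/Q(2)) = 0.01·log₂(0.01/0.25) = -0.04644
  P(3)·log₂(P(3)/Q(3)) = 0.2867·log₂(0.2867/0.25) = 0.05666
  P(4)·log₂(P(4)/Q(4)) = 0.5939·log₂(0.5939/0.25) = 0.74136

D_KL(P||Q) = -0.13044 - 0.04644 + 0.05666 + 0.74136 = 0.62114 ≈ 0.6211 bits

D_KL(Q||P) = Σ Q(x) log₂(Q(x)/P(x))

Computing term by term:
  Q(1)·log₂(Q(1)/P(1)) = 0.25·log₂(0.25/0.1094) = 0.29808
  Q(2)·log₂(Q(2)/P(2)) = 0.25·log₂(0.25/0.01) = 1.16096
  Q(3)·log₂(Q(3)/P(3)) = 0.25·log₂(0.25/0.2867) = -0.04940
  Q(4)·log₂(Q(4)/P(4)) = 0.25·log₂(0.25/0.5939) = -0.31207

D_KL(Q||P) = 0.29808 + 1.16096 - 0.04940 - 0.31207 = 1.09757 ≈ 1.0976 bits

These are NOT equal (difference: 0.4765 bits). KL divergence is asymmetric: D_KL(P||Q) ≠ D_KL(Q||P) in general.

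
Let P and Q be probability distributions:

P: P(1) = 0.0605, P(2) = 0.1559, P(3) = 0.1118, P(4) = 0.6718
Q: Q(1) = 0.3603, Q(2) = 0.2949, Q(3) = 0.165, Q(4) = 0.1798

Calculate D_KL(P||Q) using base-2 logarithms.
0.9156 bits

D_KL(P||Q) = Σ P(x) log₂(P(x)/Q(x))

Computing term by term:
  P(1)·log₂(P(1)/Q(1)) = 0.0605·log₂(0.0605/0.3603) = -0.15574
  P(2)·log₂(P(2)/Q(2)) = 0.1559·log₂(0.1559/0.2949) = -0.14337
  P(3)·log₂(P(3)/Q(3)) = 0.1118·log₂(0.1118/0.165) = -0.06278
  P(4)·log₂(P(4)/Q(4)) = 0.6718·log₂(0.6718/0.1798) = 1.27752

D_KL(P||Q) = -0.15574 - 0.14337 - 0.06278 + 1.27752 = 0.91563 ≈ 0.9156 bits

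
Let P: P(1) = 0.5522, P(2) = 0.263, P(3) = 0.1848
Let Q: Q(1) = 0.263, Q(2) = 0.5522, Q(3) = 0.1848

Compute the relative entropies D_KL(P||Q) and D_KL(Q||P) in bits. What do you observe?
D_KL(P||Q) = 0.3095 bits, D_KL(Q||P) = 0.3095 bits. The two directions give the same value here, because Q is a self-inverse relabeling of P; in general KL divergence is asymmetric.

D_KL(P||Q) = Σ P(x) log₂(P(x)/Q(x))

Computing term by term:
  P(1)·log₂(P(1)/Q(1)) = 0.5522·log₂(0.5522/0.263) = 0.59092
  P(2)·log₂(P(2)/Q(2)) = 0.263·log₂(0.263/0.5522) = -0.28144
  P(3)·log₂(P(3)/Q(3)) = 0.1848·log₂(0.1848/0.1848) = 0.00000

D_KL(P||Q) = 0.59092 - 0.28144 + 0.00000 = 0.30948 ≈ 0.3095 bits

D_KL(Q||P) = Σ Q(x) log₂(Q(x)/P(x))

Computing term by term:
  Q(1)·log₂(Q(1)/P(1)) = 0.263·log₂(0.263/0.5522) = -0.28144
  Q(2)·log₂(Q(2)/P(2)) = 0.5522·log₂(0.5522/0.263) = 0.59092
  Q(3)·log₂(Q(3)/P(3)) = 0.1848·log₂(0.1848/0.1848) = 0.00000

D_KL(Q||P) = -0.28144 + 0.59092 + 0.00000 = 0.30948 ≈ 0.3095 bits

These ARE equal here. Q is P with outcomes relabeled (Q(1) = P(2), Q(2) = P(1)) by a relabeling that is its own inverse, so the two sums contain exactly the same terms in a different order. This is a special case — KL divergence is not symmetric in general: D_KL(P||Q) ≠ D_KL(Q||P) for most P, Q.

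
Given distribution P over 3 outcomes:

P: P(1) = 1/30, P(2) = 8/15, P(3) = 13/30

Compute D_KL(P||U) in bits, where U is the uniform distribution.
0.4149 bits

U(i) = 1/3 for all i

D_KL(P||U) = Σ P(x) log₂(P(x) / (1/3))
           = Σ P(x) log₂(P(x)) + log₂(3)
           = log₂(3) - H(P)

H(P) = -Σ P(x) log₂(P(x)):
  -P(1)·log₂(P(1)) = -(1/30)·log₂(1/30) = 0.16356
  -P(2)·log₂(P(2)) = -(8/15)·log₂(8/15) = 0.48367
  -P(3)·log₂(P(3)) = -(13/30)·log₂(13/30) = 0.52280
H(P) = 0.16356 + 0.48367 + 0.52280 = 1.17003 bits

log₂(3) = 1.58496 bits

D_KL(P||U) = 1.58496 - 1.17003 = 0.41493 ≈ 0.4149 bits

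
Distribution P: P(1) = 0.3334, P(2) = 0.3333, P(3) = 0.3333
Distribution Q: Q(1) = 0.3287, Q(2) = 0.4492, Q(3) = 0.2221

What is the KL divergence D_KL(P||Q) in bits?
0.0585 bits

D_KL(P||Q) = Σ P(x) log₂(P(x)/Q(x))

Computing term by term:
  P(1)·log₂(P(1)/Q(1)) = 0.3334·log₂(0.3334/0.3287) = 0.00683
  P(2)·log₂(P(2)/Q(2)) = 0.3333·log₂(0.3333/0.4492) = -0.14350
  P(3)·log₂(P(3)/Q(3)) = 0.3333·log₂(0.3333/0.2221) = 0.19518

D_KL(P||Q) = 0.00683 - 0.14350 + 0.19518 = 0.05851 ≈ 0.0585 bits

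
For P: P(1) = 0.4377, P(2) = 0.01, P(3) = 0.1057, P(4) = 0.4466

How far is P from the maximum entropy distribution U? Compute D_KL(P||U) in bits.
0.5498 bits

U(i) = 1/4 for all i

D_KL(P||U) = Σ P(x) log₂(P(x) / (1/4))
           = Σ P(x) log₂(P(x)) + log₂(4)
           = log₂(4) - H(P)

H(P) = -Σ P(x) log₂(P(x)):
  -P(1)·log₂(P(1)) = -(0.4377)·log₂(0.4377) = 0.52173
  -P(2)·log₂(P(2)) = -(0.01)·log₂(0.01) = 0.06644
  -P(3)·log₂(P(3)) = -(0.1057)·log₂(0.1057) = 0.34267
  -P(4)·log₂(P(4)) = -(0.4466)·log₂(0.4466) = 0.51937
H(P) = 0.52173 + 0.06644 + 0.34267 + 0.51937 = 1.45021 bits

log₂(4) = 2.00000 bits

D_KL(P||U) = 2.00000 - 1.45021 = 0.54979 ≈ 0.5498 bits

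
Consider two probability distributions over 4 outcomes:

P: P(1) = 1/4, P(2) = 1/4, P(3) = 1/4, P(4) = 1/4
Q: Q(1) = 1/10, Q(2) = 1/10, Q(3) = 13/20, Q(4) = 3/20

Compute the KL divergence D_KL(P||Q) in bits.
0.5006 bits

D_KL(P||Q) = Σ P(x) log₂(P(x)/Q(x))

Computing term by term:
  P(1)·log₂(P(1)/Q(1)) = (1/4)·log₂((1/4)/(1/10)) = 0.33048
  P(2)·log₂(P(2)/Q(2)) = (1/4)·log₂((1/4)/(1/10)) = 0.33048
  P(3)·log₂(P(3)/Q(3)) = (1/4)·log₂((1/4)/(13/20)) = -0.34463
  P(4)·log₂(P(4)/Q(4)) = (1/4)·log₂((1/4)/(3/20)) = 0.18424

D_KL(P||Q) = 0.33048 + 0.33048 - 0.34463 + 0.18424 = 0.50057 ≈ 0.5006 bits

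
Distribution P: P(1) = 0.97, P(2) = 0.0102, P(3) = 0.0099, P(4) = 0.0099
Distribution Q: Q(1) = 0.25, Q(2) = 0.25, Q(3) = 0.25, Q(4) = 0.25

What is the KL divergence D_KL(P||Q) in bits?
1.7581 bits

D_KL(P||Q) = Σ P(x) log₂(P(x)/Q(x))

Computing term by term:
  P(1)·log₂(P(1)/Q(1)) = 0.97·log₂(0.97/0.25) = 1.89737
  P(2)·log₂(P(2)/Q(2)) = 0.0102·log₂(0.0102/0.25) = -0.04708
  P(3)·log₂(P(3)/Q(3)) = 0.0099·log₂(0.0099/0.25) = -0.04612
  P(4)·log₂(P(4)/Q(4)) = 0.0099·log₂(0.0099/0.25) = -0.04612

D_KL(P||Q) = 1.89737 - 0.04708 - 0.04612 - 0.04612 = 1.75805 ≈ 1.7581 bits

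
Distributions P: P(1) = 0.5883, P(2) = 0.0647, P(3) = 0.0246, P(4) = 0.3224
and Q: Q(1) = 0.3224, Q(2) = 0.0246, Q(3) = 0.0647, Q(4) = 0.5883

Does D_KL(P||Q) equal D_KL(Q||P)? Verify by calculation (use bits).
D_KL(P||Q) = 0.2867 bits, D_KL(Q||P) = 0.2867 bits. Yes — for this pair D_KL(P||Q) = D_KL(Q||P).

D_KL(P||Q) = Σ P(x) log₂(P(x)/Q(x))

Computing term by term:
  P(1)·log₂(P(1)/Q(1)) = 0.5883·log₂(0.5883/0.3224) = 0.51047
  P(2)·log₂(P(2)/Q(2)) = 0.0647·log₂(0.0647/0.0246) = 0.09026
  P(3)·log₂(P(3)/Q(3)) = 0.0246·log₂(0.0246/0.0647) = -0.03432
  P(4)·log₂(P(4)/Q(4)) = 0.3224·log₂(0.3224/0.5883) = -0.27975

D_KL(P||Q) = 0.51047 + 0.09026 - 0.03432 - 0.27975 = 0.28666 ≈ 0.2867 bits

D_KL(Q||P) = Σ Q(x) log₂(Q(x)/P(x))

Computing term by term:
  Q(1)·log₂(Q(1)/P(1)) = 0.3224·log₂(0.3224/0.5883) = -0.27975
  Q(2)·log₂(Q(2)/P(2)) = 0.0246·log₂(0.0246/0.0647) = -0.03432
  Q(3)·log₂(Q(3)/P(3)) = 0.0647·log₂(0.0647/0.0246) = 0.09026
  Q(4)·log₂(Q(4)/P(4)) = 0.5883·log₂(0.5883/0.3224) = 0.51047

D_KL(Q||P) = -0.27975 - 0.03432 + 0.09026 + 0.51047 = 0.28666 ≈ 0.2867 bits

These ARE equal here. Q is P with outcomes relabeled (Q(1) = P(4), Q(2) = P(3), Q(3) = P(2), Q(4) = P(1)) by a relabeling that is its own inverse, so the two sums contain exactly the same terms in a different order. This is a special case — KL divergence is not symmetric in general: D_KL(P||Q) ≠ D_KL(Q||P) for most P, Q.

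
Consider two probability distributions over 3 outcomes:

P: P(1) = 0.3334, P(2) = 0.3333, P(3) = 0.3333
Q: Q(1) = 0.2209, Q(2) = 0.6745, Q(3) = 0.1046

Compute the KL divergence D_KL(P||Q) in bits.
0.4163 bits

D_KL(P||Q) = Σ P(x) log₂(P(x)/Q(x))

Computing term by term:
  P(1)·log₂(P(1)/Q(1)) = 0.3334·log₂(0.3334/0.2209) = 0.19799
  P(2)·log₂(P(2)/Q(2)) = 0.3333·log₂(0.3333/0.6745) = -0.33897
  P(3)·log₂(P(3)/Q(3)) = 0.3333·log₂(0.3333/0.1046) = 0.55726

D_KL(P||Q) = 0.19799 - 0.33897 + 0.55726 = 0.41628 ≈ 0.4163 bits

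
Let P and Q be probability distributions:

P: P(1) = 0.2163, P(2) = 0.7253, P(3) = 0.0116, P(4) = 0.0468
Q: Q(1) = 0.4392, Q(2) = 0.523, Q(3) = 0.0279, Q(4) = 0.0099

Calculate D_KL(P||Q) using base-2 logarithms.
0.2113 bits

D_KL(P||Q) = Σ P(x) log₂(P(x)/Q(x))

Computing term by term:
  P(1)·log₂(P(1)/Q(1)) = 0.2163·log₂(0.2163/0.4392) = -0.22102
  P(2)·log₂(P(2)/Q(2)) = 0.7253·log₂(0.7253/0.523) = 0.34217
  P(3)·log₂(P(3)/Q(3)) = 0.0116·log₂(0.0116/0.0279) = -0.01469
  P(4)·log₂(P(4)/Q(4)) = 0.0468·log₂(0.0468/0.0099) = 0.10488

D_KL(P||Q) = -0.22102 + 0.34217 - 0.01469 + 0.10488 = 0.21134 ≈ 0.2113 bits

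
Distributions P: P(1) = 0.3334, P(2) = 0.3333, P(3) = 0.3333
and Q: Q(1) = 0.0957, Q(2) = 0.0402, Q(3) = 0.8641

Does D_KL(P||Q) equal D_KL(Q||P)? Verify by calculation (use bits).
D_KL(P||Q) = 1.1593 bits, D_KL(Q||P) = 0.8926 bits. No — D_KL(P||Q) ≠ D_KL(Q||P) for this pair.

D_KL(P||Q) = Σ P(x) log₂(P(x)/Q(x))

Computing term by term:
  P(1)·log₂(P(1)/Q(1)) = 0.3334·log₂(0.3334/0.0957) = 0.60034
  P(2)·log₂(P(2)/Q(2)) = 0.3333·log₂(0.3333/0.0402) = 1.01708
  P(3)·log₂(P(3)/Q(3)) = 0.3333·log₂(0.3333/0.8641) = -0.45808

D_KL(P||Q) = 0.60034 + 1.01708 - 0.45808 = 1.15934 ≈ 1.1593 bits

D_KL(Q||P) = Σ Q(x) log₂(Q(x)/P(x))

Computing term by term:
  Q(1)·log₂(Q(1)/P(1)) = 0.0957·log₂(0.0957/0.3334) = -0.17232
  Q(2)·log₂(Q(2)/P(2)) = 0.0402·log₂(0.0402/0.3333) = -0.12267
  Q(3)·log₂(Q(3)/P(3)) = 0.8641·log₂(0.8641/0.3333) = 1.18760

D_KL(Q||P) = -0.17232 - 0.12267 + 1.18760 = 0.89261 ≈ 0.8926 bits

These are NOT equal (difference: 0.2667 bits). KL divergence is asymmetric: D_KL(P||Q) ≠ D_KL(Q||P) in general.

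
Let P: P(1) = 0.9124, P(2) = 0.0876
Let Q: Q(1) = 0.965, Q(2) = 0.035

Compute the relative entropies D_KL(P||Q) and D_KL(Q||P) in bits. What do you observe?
D_KL(P||Q) = 0.0422 bits, D_KL(Q||P) = 0.0317 bits. The two directions give different values (D_KL(P||Q) exceeds D_KL(Q||P) by 0.0105 bits): KL divergence is asymmetric.

D_KL(P||Q) = Σ P(x) log₂(P(x)/Q(x))

Computing term by term:
  P(1)·log₂(P(1)/Q(1)) = 0.9124·log₂(0.9124/0.965) = -0.07378
  P(2)·log₂(P(2)/Q(2)) = 0.0876·log₂(0.0876/0.035) = 0.11595

D_KL(P||Q) = -0.07378 + 0.11595 = 0.04217 ≈ 0.0422 bits

D_KL(Q||P) = Σ Q(x) log₂(Q(x)/P(x))

Computing term by term:
  Q(1)·log₂(Q(1)/P(1)) = 0.965·log₂(0.965/0.9124) = 0.07803
  Q(2)·log₂(Q(2)/P(2)) = 0.035·log₂(0.035/0.0876) = -0.04633

D_KL(Q||P) = 0.07803 - 0.04633 = 0.03170 ≈ 0.0317 bits

These are NOT equal (difference: 0.0105 bits). KL divergence is asymmetric: D_KL(P||Q) ≠ D_KL(Q||P) in general.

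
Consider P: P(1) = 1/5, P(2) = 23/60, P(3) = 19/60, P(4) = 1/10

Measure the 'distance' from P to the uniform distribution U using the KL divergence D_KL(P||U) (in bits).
0.1478 bits

U(i) = 1/4 for all i

D_KL(P||U) = Σ P(x) log₂(P(x) / (1/4))
           = Σ P(x) log₂(P(x)) + log₂(4)
           = log₂(4) - H(P)

H(P) = -Σ P(x) log₂(P(x)):
  -P(1)·log₂(P(1)) = -(1/5)·log₂(1/5) = 0.46439
  -P(2)·log₂(P(2)) = -(23/60)·log₂(23/60) = 0.53028
  -P(3)·log₂(P(3)) = -(19/60)·log₂(19/60) = 0.52534
  -P(4)·log₂(P(4)) = -(1/10)·log₂(1/10) = 0.33219
H(P) = 0.46439 + 0.53028 + 0.52534 + 0.33219 = 1.85220 bits

log₂(4) = 2.00000 bits

D_KL(P||U) = 2.00000 - 1.85220 = 0.14780 ≈ 0.1478 bits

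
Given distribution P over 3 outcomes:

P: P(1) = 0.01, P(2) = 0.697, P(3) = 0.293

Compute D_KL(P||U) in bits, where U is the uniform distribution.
0.6366 bits

U(i) = 1/3 for all i

D_KL(P||U) = Σ P(x) log₂(P(x) / (1/3))
           = Σ P(x) log₂(P(x)) + log₂(3)
           = log₂(3) - H(P)

H(P) = -Σ P(x) log₂(P(x)):
  -P(1)·log₂(P(1)) = -(0.01)·log₂(0.01) = 0.06644
  -P(2)·log₂(P(2)) = -(0.697)·log₂(0.697) = 0.36298
  -P(3)·log₂(P(3)) = -(0.293)·log₂(0.293) = 0.51891
H(P) = 0.06644 + 0.36298 + 0.51891 = 0.94833 bits

log₂(3) = 1.58496 bits

D_KL(P||U) = 1.58496 - 0.94833 = 0.63663 ≈ 0.6366 bits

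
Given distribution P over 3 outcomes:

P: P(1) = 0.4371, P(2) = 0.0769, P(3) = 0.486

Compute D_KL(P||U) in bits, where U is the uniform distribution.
0.2726 bits

U(i) = 1/3 for all i

D_KL(P||U) = Σ P(x) log₂(P(x) / (1/3))
           = Σ P(x) log₂(P(x)) + log₂(3)
           = log₂(3) - H(P)

H(P) = -Σ P(x) log₂(P(x)):
  -P(1)·log₂(P(1)) = -(0.4371)·log₂(0.4371) = 0.52188
  -P(2)·log₂(P(2)) = -(0.0769)·log₂(0.0769) = 0.28460
  -P(3)·log₂(P(3)) = -(0.486)·log₂(0.486) = 0.50591
H(P) = 0.52188 + 0.28460 + 0.50591 = 1.31239 bits

log₂(3) = 1.58496 bits

D_KL(P||U) = 1.58496 - 1.31239 = 0.27257 ≈ 0.2726 bits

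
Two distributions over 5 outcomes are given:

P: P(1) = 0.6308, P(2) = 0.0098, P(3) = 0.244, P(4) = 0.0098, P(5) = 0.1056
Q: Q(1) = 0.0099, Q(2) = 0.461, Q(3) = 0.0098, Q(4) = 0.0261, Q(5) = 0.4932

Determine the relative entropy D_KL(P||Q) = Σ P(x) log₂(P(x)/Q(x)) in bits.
4.6093 bits

D_KL(P||Q) = Σ P(x) log₂(P(x)/Q(x))

Computing term by term:
  P(1)·log₂(P(1)/Q(1)) = 0.6308·log₂(0.6308/0.0099) = 3.78077
  P(2)·log₂(P(2)/Q(2)) = 0.0098·log₂(0.0098/0.461) = -0.05445
  P(3)·log₂(P(3)/Q(3)) = 0.244·log₂(0.244/0.0098) = 1.13166
  P(4)·log₂(P(4)/Q(4)) = 0.0098·log₂(0.0098/0.0261) = -0.01385
  P(5)·log₂(P(5)/Q(5)) = 0.1056·log₂(0.1056/0.4932) = -0.23481

D_KL(P||Q) = 3.78077 - 0.05445 + 1.13166 - 0.01385 - 0.23481 = 4.60932 ≈ 4.6093 bits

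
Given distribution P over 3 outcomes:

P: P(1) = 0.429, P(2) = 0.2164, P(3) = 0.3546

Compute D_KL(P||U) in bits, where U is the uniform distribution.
0.0529 bits

U(i) = 1/3 for all i

D_KL(P||U) = Σ P(x) log₂(P(x) / (1/3))
           = Σ P(x) log₂(P(x)) + log₂(3)
           = log₂(3) - H(P)

H(P) = -Σ P(x) log₂(P(x)):
  -P(1)·log₂(P(1)) = -(0.429)·log₂(0.429) = 0.52379
  -P(2)·log₂(P(2)) = -(0.2164)·log₂(0.2164) = 0.47786
  -P(3)·log₂(P(3)) = -(0.3546)·log₂(0.3546) = 0.53039
H(P) = 0.52379 + 0.47786 + 0.53039 = 1.53204 bits

log₂(3) = 1.58496 bits

D_KL(P||U) = 1.58496 - 1.53204 = 0.05292 ≈ 0.0529 bits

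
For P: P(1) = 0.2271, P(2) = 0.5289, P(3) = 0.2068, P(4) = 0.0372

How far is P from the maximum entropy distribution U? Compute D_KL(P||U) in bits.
0.3815 bits

U(i) = 1/4 for all i

D_KL(P||U) = Σ P(x) log₂(P(x) / (1/4))
           = Σ P(x) log₂(P(x)) + log₂(4)
           = log₂(4) - H(P)

H(P) = -Σ P(x) log₂(P(x)):
  -P(1)·log₂(P(1)) = -(0.2271)·log₂(0.2271) = 0.48568
  -P(2)·log₂(P(2)) = -(0.5289)·log₂(0.5289) = 0.48602
  -P(3)·log₂(P(3)) = -(0.2068)·log₂(0.2068) = 0.47020
  -P(4)·log₂(P(4)) = -(0.0372)·log₂(0.0372) = 0.17665
H(P) = 0.48568 + 0.48602 + 0.47020 + 0.17665 = 1.61855 bits

log₂(4) = 2.00000 bits

D_KL(P||U) = 2.00000 - 1.61855 = 0.38145 ≈ 0.3815 bits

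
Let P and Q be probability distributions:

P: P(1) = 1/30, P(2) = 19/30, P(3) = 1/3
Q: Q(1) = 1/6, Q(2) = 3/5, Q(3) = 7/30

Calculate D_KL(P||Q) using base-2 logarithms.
0.1435 bits

D_KL(P||Q) = Σ P(x) log₂(P(x)/Q(x))

Computing term by term:
  P(1)·log₂(P(1)/Q(1)) = (1/30)·log₂((1/30)/(1/6)) = -0.07740
  P(2)·log₂(P(2)/Q(2)) = (19/30)·log₂((19/30)/(3/5)) = 0.04940
  P(3)·log₂(P(3)/Q(3)) = (1/3)·log₂((1/3)/(7/30)) = 0.17152

D_KL(P||Q) = -0.07740 + 0.04940 + 0.17152 = 0.14352 ≈ 0.1435 bits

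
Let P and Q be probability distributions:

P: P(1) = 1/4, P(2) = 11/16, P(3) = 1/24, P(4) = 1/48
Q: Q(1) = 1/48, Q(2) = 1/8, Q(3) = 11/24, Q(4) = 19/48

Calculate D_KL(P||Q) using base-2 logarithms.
2.3545 bits

D_KL(P||Q) = Σ P(x) log₂(P(x)/Q(x))

Computing term by term:
  P(1)·log₂(P(1)/Q(1)) = (1/4)·log₂((1/4)/(1/48)) = 0.89624
  P(2)·log₂(P(2)/Q(2)) = (11/16)·log₂((11/16)/(1/8)) = 1.69086
  P(3)·log₂(P(3)/Q(3)) = (1/24)·log₂((1/24)/(11/24)) = -0.14414
  P(4)·log₂(P(4)/Q(4)) = (1/48)·log₂((1/48)/(19/48)) = -0.08850

D_KL(P||Q) = 0.89624 + 1.69086 - 0.14414 - 0.08850 = 2.35446 ≈ 2.3545 bits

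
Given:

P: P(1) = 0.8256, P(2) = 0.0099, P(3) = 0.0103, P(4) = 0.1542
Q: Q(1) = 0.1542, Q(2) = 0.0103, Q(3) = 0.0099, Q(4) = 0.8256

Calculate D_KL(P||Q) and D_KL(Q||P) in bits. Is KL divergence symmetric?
D_KL(P||Q) = 1.6252 bits, D_KL(Q||P) = 1.6252 bits. The two values coincide for this particular pair, but no — KL divergence is not symmetric in general.

D_KL(P||Q) = Σ P(x) log₂(P(x)/Q(x))

Computing term by term:
  P(1)·log₂(P(1)/Q(1)) = 0.8256·log₂(0.8256/0.1542) = 1.99848
  P(2)·log₂(P(2)/Q(2)) = 0.0099·log₂(0.0099/0.0103) = -0.00057
  P(3)·log₂(P(3)/Q(3)) = 0.0103·log₂(0.0103/0.0099) = 0.00059
  P(4)·log₂(P(4)/Q(4)) = 0.1542·log₂(0.1542/0.8256) = -0.37326

D_KL(P||Q) = 1.99848 - 0.00057 + 0.00059 - 0.37326 = 1.62524 ≈ 1.6252 bits

D_KL(Q||P) = Σ Q(x) log₂(Q(x)/P(x))

Computing term by term:
  Q(1)·log₂(Q(1)/P(1)) = 0.1542·log₂(0.1542/0.8256) = -0.37326
  Q(2)·log₂(Q(2)/P(2)) = 0.0103·log₂(0.0103/0.0099) = 0.00059
  Q(3)·log₂(Q(3)/P(3)) = 0.0099·log₂(0.0099/0.0103) = -0.00057
  Q(4)·log₂(Q(4)/P(4)) = 0.8256·log₂(0.8256/0.1542) = 1.99848

D_KL(Q||P) = -0.37326 + 0.00059 - 0.00057 + 1.99848 = 1.62524 ≈ 1.6252 bits

These ARE equal here. Q is P with outcomes relabeled (Q(1) = P(4), Q(2) = P(3), Q(3) = P(2), Q(4) = P(1)) by a relabeling that is its own inverse, so the two sums contain exactly the same terms in a different order. This is a special case — KL divergence is not symmetric in general: D_KL(P||Q) ≠ D_KL(Q||P) for most P, Q.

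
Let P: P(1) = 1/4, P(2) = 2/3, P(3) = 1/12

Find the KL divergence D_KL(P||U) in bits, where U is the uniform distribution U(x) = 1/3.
0.3962 bits

U(i) = 1/3 for all i

D_KL(P||U) = Σ P(x) log₂(P(x) / (1/3))
           = Σ P(x) log₂(P(x)) + log₂(3)
           = log₂(3) - H(P)

H(P) = -Σ P(x) log₂(P(x)):
  -P(1)·log₂(P(1)) = -(1/4)·log₂(1/4) = 0.50000
  -P(2)·log₂(P(2)) = -(2/3)·log₂(2/3) = 0.38998
  -P(3)·log₂(P(3)) = -(1/12)·log₂(1/12) = 0.29875
H(P) = 0.50000 + 0.38998 + 0.29875 = 1.18873 bits

log₂(3) = 1.58496 bits

D_KL(P||U) = 1.58496 - 1.18873 = 0.39623 ≈ 0.3962 bits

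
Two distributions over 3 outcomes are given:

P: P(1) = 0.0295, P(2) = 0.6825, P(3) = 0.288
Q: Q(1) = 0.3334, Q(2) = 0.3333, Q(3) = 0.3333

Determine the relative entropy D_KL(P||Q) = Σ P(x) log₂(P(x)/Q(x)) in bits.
0.5418 bits

D_KL(P||Q) = Σ P(x) log₂(P(x)/Q(x))

Computing term by term:
  P(1)·log₂(P(1)/Q(1)) = 0.0295·log₂(0.0295/0.3334) = -0.10320
  P(2)·log₂(P(2)/Q(2)) = 0.6825·log₂(0.6825/0.3333) = 0.70571
  P(3)·log₂(P(3)/Q(3)) = 0.288·log₂(0.288/0.3333) = -0.06070

D_KL(P||Q) = -0.10320 + 0.70571 - 0.06070 = 0.54181 ≈ 0.5418 bits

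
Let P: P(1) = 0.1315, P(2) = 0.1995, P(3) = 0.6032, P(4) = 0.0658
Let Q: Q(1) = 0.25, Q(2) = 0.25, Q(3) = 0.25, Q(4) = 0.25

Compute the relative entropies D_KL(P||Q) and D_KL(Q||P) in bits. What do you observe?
D_KL(P||Q) = 0.4529 bits, D_KL(Q||P) = 0.4769 bits. The two directions give different values (D_KL(Q||P) exceeds D_KL(P||Q) by 0.0240 bits): KL divergence is asymmetric.

D_KL(P||Q) = Σ P(x) log₂(P(x)/Q(x))

Computing term by term:
  P(1)·log₂(P(1)/Q(1)) = 0.1315·log₂(0.1315/0.25) = -0.12188
  P(2)·log₂(P(2)/Q(2)) = 0.1995·log₂(0.1995/0.25) = -0.06495
  P(3)·log₂(P(3)/Q(3)) = 0.6032·log₂(0.6032/0.25) = 0.76649
  P(4)·log₂(P(4)/Q(4)) = 0.0658·log₂(0.0658/0.25) = -0.12672

D_KL(P||Q) = -0.12188 - 0.06495 + 0.76649 - 0.12672 = 0.45294 ≈ 0.4529 bits

D_KL(Q||P) = Σ Q(x) log₂(Q(x)/P(x))

Computing term by term:
  Q(1)·log₂(Q(1)/P(1)) = 0.25·log₂(0.25/0.1315) = 0.23172
  Q(2)·log₂(Q(2)/P(2)) = 0.25·log₂(0.25/0.1995) = 0.08138
  Q(3)·log₂(Q(3)/P(3)) = 0.25·log₂(0.25/0.6032) = -0.31768
  Q(4)·log₂(Q(4)/P(4)) = 0.25·log₂(0.25/0.0658) = 0.48144

D_KL(Q||P) = 0.23172 + 0.08138 - 0.31768 + 0.48144 = 0.47686 ≈ 0.4769 bits

These are NOT equal (difference: 0.0240 bits). KL divergence is asymmetric: D_KL(P||Q) ≠ D_KL(Q||P) in general.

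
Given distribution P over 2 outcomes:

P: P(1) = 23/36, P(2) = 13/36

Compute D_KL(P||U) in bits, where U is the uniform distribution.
0.0564 bits

U(i) = 1/2 for all i

D_KL(P||U) = Σ P(x) log₂(P(x) / (1/2))
           = Σ P(x) log₂(P(x)) + log₂(2)
           = log₂(2) - H(P)

H(P) = -Σ P(x) log₂(P(x)):
  -P(1)·log₂(P(1)) = -(23/36)·log₂(23/36) = 0.41295
  -P(2)·log₂(P(2)) = -(13/36)·log₂(13/36) = 0.53065
H(P) = 0.41295 + 0.53065 = 0.94360 bits

log₂(2) = 1.00000 bits

D_KL(P||U) = 1.00000 - 0.94360 = 0.05640 ≈ 0.0564 bits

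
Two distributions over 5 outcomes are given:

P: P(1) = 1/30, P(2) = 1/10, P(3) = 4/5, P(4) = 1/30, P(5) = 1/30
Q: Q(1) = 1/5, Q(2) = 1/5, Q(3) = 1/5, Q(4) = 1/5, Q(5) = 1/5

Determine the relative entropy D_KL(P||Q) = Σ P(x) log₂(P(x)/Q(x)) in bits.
1.2415 bits

D_KL(P||Q) = Σ P(x) log₂(P(x)/Q(x))

Computing term by term:
  P(1)·log₂(P(1)/Q(1)) = (1/30)·log₂((1/30)/(1/5)) = -0.08617
  P(2)·log₂(P(2)/Q(2)) = (1/10)·log₂((1/10)/(1/5)) = -0.10000
  P(3)·log₂(P(3)/Q(3)) = (4/5)·log₂((4/5)/(1/5)) = 1.60000
  P(4)·log₂(P(4)/Q(4)) = (1/30)·log₂((1/30)/(1/5)) = -0.08617
  P(5)·log₂(P(5)/Q(5)) = (1/30)·log₂((1/30)/(1/5)) = -0.08617

D_KL(P||Q) = -0.08617 - 0.10000 + 1.60000 - 0.08617 - 0.08617 = 1.24149 ≈ 1.2415 bits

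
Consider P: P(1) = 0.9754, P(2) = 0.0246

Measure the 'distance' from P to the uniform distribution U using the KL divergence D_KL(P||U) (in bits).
0.8335 bits

U(i) = 1/2 for all i

D_KL(P||U) = Σ P(x) log₂(P(x) / (1/2))
           = Σ P(x) log₂(P(x)) + log₂(2)
           = log₂(2) - H(P)

H(P) = -Σ P(x) log₂(P(x)):
  -P(1)·log₂(P(1)) = -(0.9754)·log₂(0.9754) = 0.03505
  -P(2)·log₂(P(2)) = -(0.0246)·log₂(0.0246) = 0.13149
H(P) = 0.03505 + 0.13149 = 0.16654 bits

log₂(2) = 1.00000 bits

D_KL(P||U) = 1.00000 - 0.16654 = 0.83346 ≈ 0.8335 bits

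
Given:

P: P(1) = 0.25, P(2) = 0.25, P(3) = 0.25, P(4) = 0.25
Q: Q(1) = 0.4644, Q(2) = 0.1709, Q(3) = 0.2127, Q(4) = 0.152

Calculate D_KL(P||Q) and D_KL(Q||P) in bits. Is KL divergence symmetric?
D_KL(P||Q) = 0.1516 bits, D_KL(Q||P) = 0.1624 bits. No, KL divergence is not symmetric.

D_KL(P||Q) = Σ P(x) log₂(P(x)/Q(x))

Computing term by term:
  P(1)·log₂(P(1)/Q(1)) = 0.25·log₂(0.25/0.4644) = -0.22336
  P(2)·log₂(P(2)/Q(2)) = 0.25·log₂(0.25/0.1709) = 0.13719
  P(3)·log₂(P(3)/Q(3)) = 0.25·log₂(0.25/0.2127) = 0.05828
  P(4)·log₂(P(4)/Q(4)) = 0.25·log₂(0.25/0.152) = 0.17946

D_KL(P||Q) = -0.22336 + 0.13719 + 0.05828 + 0.17946 = 0.15157 ≈ 0.1516 bits

D_KL(Q||P) = Σ Q(x) log₂(Q(x)/P(x))

Computing term by term:
  Q(1)·log₂(Q(1)/P(1)) = 0.4644·log₂(0.4644/0.25) = 0.41491
  Q(2)·log₂(Q(2)/P(2)) = 0.1709·log₂(0.1709/0.25) = -0.09379
  Q(3)·log₂(Q(3)/P(3)) = 0.2127·log₂(0.2127/0.25) = -0.04958
  Q(4)·log₂(Q(4)/P(4)) = 0.152·log₂(0.152/0.25) = -0.10911

D_KL(Q||P) = 0.41491 - 0.09379 - 0.04958 - 0.10911 = 0.16243 ≈ 0.1624 bits

These are NOT equal (difference: 0.0108 bits). KL divergence is asymmetric: D_KL(P||Q) ≠ D_KL(Q||P) in general.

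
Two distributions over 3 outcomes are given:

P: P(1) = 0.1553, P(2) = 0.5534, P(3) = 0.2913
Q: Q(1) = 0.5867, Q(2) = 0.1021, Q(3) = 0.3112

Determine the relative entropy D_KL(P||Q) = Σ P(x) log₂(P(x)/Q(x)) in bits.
1.0238 bits

D_KL(P||Q) = Σ P(x) log₂(P(x)/Q(x))

Computing term by term:
  P(1)·log₂(P(1)/Q(1)) = 0.1553·log₂(0.1553/0.5867) = -0.29780
  P(2)·log₂(P(2)/Q(2)) = 0.5534·log₂(0.5534/0.1021) = 1.34938
  P(3)·log₂(P(3)/Q(3)) = 0.2913·log₂(0.2913/0.3112) = -0.02777

D_KL(P||Q) = -0.29780 + 1.34938 - 0.02777 = 1.02381 ≈ 1.0238 bits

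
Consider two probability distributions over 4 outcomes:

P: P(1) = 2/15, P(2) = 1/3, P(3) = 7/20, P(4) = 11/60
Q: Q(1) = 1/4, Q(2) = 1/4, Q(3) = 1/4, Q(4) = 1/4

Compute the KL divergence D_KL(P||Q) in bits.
0.1053 bits

D_KL(P||Q) = Σ P(x) log₂(P(x)/Q(x))

Computing term by term:
  P(1)·log₂(P(1)/Q(1)) = (2/15)·log₂((2/15)/(1/4)) = -0.12092
  P(2)·log₂(P(2)/Q(2)) = (1/3)·log₂((1/3)/(1/4)) = 0.13835
  P(3)·log₂(P(3)/Q(3)) = (7/20)·log₂((7/20)/(1/4)) = 0.16990
  P(4)·log₂(P(4)/Q(4)) = (11/60)·log₂((11/60)/(1/4)) = -0.08203

D_KL(P||Q) = -0.12092 + 0.13835 + 0.16990 - 0.08203 = 0.10530 ≈ 0.1053 bits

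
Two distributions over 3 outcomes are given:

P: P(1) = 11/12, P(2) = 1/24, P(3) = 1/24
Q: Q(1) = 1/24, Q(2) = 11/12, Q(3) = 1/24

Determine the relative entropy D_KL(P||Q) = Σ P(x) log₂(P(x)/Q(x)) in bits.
3.9020 bits

D_KL(P||Q) = Σ P(x) log₂(P(x)/Q(x))

Computing term by term:
  P(1)·log₂(P(1)/Q(1)) = (11/12)·log₂((11/12)/(1/24)) = 4.08781
  P(2)·log₂(P(2)/Q(2)) = (1/24)·log₂((1/24)/(11/12)) = -0.18581
  P(3)·log₂(P(3)/Q(3)) = (1/24)·log₂((1/24)/(1/24)) = 0.00000

D_KL(P||Q) = 4.08781 - 0.18581 + 0.00000 = 3.90200 ≈ 3.9020 bits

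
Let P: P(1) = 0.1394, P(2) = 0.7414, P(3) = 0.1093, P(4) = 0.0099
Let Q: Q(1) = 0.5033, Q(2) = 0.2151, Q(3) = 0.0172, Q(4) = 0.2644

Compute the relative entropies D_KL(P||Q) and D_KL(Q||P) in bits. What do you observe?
D_KL(P||Q) = 1.3101 bits, D_KL(Q||P) = 1.7553 bits. The two directions give different values (D_KL(Q||P) exceeds D_KL(P||Q) by 0.4452 bits): KL divergence is asymmetric.

D_KL(P||Q) = Σ P(x) log₂(P(x)/Q(x))

Computing term by term:
  P(1)·log₂(P(1)/Q(1)) = 0.1394·log₂(0.1394/0.5033) = -0.25820
  P(2)·log₂(P(2)/Q(2)) = 0.7414·log₂(0.7414/0.2151) = 1.32358
  P(3)·log₂(P(3)/Q(3)) = 0.1093·log₂(0.1093/0.0172) = 0.29159
  P(4)·log₂(P(4)/Q(4)) = 0.0099·log₂(0.0099/0.2644) = -0.04692

D_KL(P||Q) = -0.25820 + 1.32358 + 0.29159 - 0.04692 = 1.31005 ≈ 1.3101 bits

D_KL(Q||P) = Σ Q(x) log₂(Q(x)/P(x))

Computing term by term:
  Q(1)·log₂(Q(1)/P(1)) = 0.5033·log₂(0.5033/0.1394) = 0.93221
  Q(2)·log₂(Q(2)/P(2)) = 0.2151·log₂(0.2151/0.7414) = -0.38401
  Q(3)·log₂(Q(3)/P(3)) = 0.0172·log₂(0.0172/0.1093) = -0.04589
  Q(4)·log₂(Q(4)/P(4)) = 0.2644·log₂(0.2644/0.0099) = 1.25303

D_KL(Q||P) = 0.93221 - 0.38401 - 0.04589 + 1.25303 = 1.75534 ≈ 1.7553 bits

These are NOT equal (difference: 0.4452 bits). KL divergence is asymmetric: D_KL(P||Q) ≠ D_KL(Q||P) in general.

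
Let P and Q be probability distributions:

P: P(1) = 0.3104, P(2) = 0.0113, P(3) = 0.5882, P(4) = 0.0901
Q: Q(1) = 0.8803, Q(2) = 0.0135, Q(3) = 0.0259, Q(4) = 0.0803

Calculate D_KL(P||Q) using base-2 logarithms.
2.1953 bits

D_KL(P||Q) = Σ P(x) log₂(P(x)/Q(x))

Computing term by term:
  P(1)·log₂(P(1)/Q(1)) = 0.3104·log₂(0.3104/0.8803) = -0.46680
  P(2)·log₂(P(2)/Q(2)) = 0.0113·log₂(0.0113/0.0135) = -0.00290
  P(3)·log₂(P(3)/Q(3)) = 0.5882·log₂(0.5882/0.0259) = 2.65001
  P(4)·log₂(P(4)/Q(4)) = 0.0901·log₂(0.0901/0.0803) = 0.01497

D_KL(P||Q) = -0.46680 - 0.00290 + 2.65001 + 0.01497 = 2.19528 ≈ 2.1953 bits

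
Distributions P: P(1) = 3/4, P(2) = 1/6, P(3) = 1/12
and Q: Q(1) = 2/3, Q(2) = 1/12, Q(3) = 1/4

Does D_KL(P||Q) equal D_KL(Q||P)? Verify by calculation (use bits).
D_KL(P||Q) = 0.1620 bits, D_KL(Q||P) = 0.1996 bits. No — D_KL(P||Q) ≠ D_KL(Q||P) for this pair.

D_KL(P||Q) = Σ P(x) log₂(P(x)/Q(x))

Computing term by term:
  P(1)·log₂(P(1)/Q(1)) = (3/4)·log₂((3/4)/(2/3)) = 0.12744
  P(2)·log₂(P(2)/Q(2)) = (1/6)·log₂((1/6)/(1/12)) = 0.16667
  P(3)·log₂(P(3)/Q(3)) = (1/12)·log₂((1/12)/(1/4)) = -0.13208

D_KL(P||Q) = 0.12744 + 0.16667 - 0.13208 = 0.16203 ≈ 0.1620 bits

D_KL(Q||P) = Σ Q(x) log₂(Q(x)/P(x))

Computing term by term:
  Q(1)·log₂(Q(1)/P(1)) = (2/3)·log₂((2/3)/(3/4)) = -0.11328
  Q(2)·log₂(Q(2)/P(2)) = (1/12)·log₂((1/12)/(1/6)) = -0.08333
  Q(3)·log₂(Q(3)/P(3)) = (1/4)·log₂((1/4)/(1/12)) = 0.39624

D_KL(Q||P) = -0.11328 - 0.08333 + 0.39624 = 0.19963 ≈ 0.1996 bits

These are NOT equal (difference: 0.0376 bits). KL divergence is asymmetric: D_KL(P||Q) ≠ D_KL(Q||P) in general.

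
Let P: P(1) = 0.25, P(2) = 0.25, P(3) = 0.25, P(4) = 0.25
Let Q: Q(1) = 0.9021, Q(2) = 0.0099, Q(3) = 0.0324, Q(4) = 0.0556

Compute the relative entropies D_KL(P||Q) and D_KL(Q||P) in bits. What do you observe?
D_KL(P||Q) = 1.9809 bits, D_KL(Q||P) = 1.4079 bits. The two directions give different values (D_KL(P||Q) exceeds D_KL(Q||P) by 0.5730 bits): KL divergence is asymmetric.

D_KL(P||Q) = Σ P(x) log₂(P(x)/Q(x))

Computing term by term:
  P(1)·log₂(P(1)/Q(1)) = 0.25·log₂(0.25/0.9021) = -0.46284
  P(2)·log₂(P(2)/Q(2)) = 0.25·log₂(0.25/0.0099) = 1.16459
  P(3)·log₂(P(3)/Q(3)) = 0.25·log₂(0.25/0.0324) = 0.73697
  P(4)·log₂(P(4)/Q(4)) = 0.25·log₂(0.25/0.0556) = 0.54219

D_KL(P||Q) = -0.46284 + 1.16459 + 0.73697 + 0.54219 = 1.98091 ≈ 1.9809 bits

D_KL(Q||P) = Σ Q(x) log₂(Q(x)/P(x))

Computing term by term:
  Q(1)·log₂(Q(1)/P(1)) = 0.9021·log₂(0.9021/0.25) = 1.67011
  Q(2)·log₂(Q(2)/P(2)) = 0.0099·log₂(0.0099/0.25) = -0.04612
  Q(3)·log₂(Q(3)/P(3)) = 0.0324·log₂(0.0324/0.25) = -0.09551
  Q(4)·log₂(Q(4)/P(4)) = 0.0556·log₂(0.0556/0.25) = -0.12058

D_KL(Q||P) = 1.67011 - 0.04612 - 0.09551 - 0.12058 = 1.40790 ≈ 1.4079 bits

These are NOT equal (difference: 0.5730 bits). KL divergence is asymmetric: D_KL(P||Q) ≠ D_KL(Q||P) in general.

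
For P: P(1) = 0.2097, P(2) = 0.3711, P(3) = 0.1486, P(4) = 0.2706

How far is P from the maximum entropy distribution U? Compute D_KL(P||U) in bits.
0.0777 bits

U(i) = 1/4 for all i

D_KL(P||U) = Σ P(x) log₂(P(x) / (1/4))
           = Σ P(x) log₂(P(x)) + log₂(4)
           = log₂(4) - H(P)

H(P) = -Σ P(x) log₂(P(x)):
  -P(1)·log₂(P(1)) = -(0.2097)·log₂(0.2097) = 0.47258
  -P(2)·log₂(P(2)) = -(0.3711)·log₂(0.3711) = 0.53072
  -P(3)·log₂(P(3)) = -(0.1486)·log₂(0.1486) = 0.40872
  -P(4)·log₂(P(4)) = -(0.2706)·log₂(0.2706) = 0.51029
H(P) = 0.47258 + 0.53072 + 0.40872 + 0.51029 = 1.92231 bits

log₂(4) = 2.00000 bits

D_KL(P||U) = 2.00000 - 1.92231 = 0.07769 ≈ 0.0777 bits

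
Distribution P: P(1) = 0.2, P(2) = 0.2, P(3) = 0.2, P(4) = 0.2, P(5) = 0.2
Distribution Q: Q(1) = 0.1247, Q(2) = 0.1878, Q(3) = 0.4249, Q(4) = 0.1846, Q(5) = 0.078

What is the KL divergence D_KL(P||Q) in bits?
0.2319 bits

D_KL(P||Q) = Σ P(x) log₂(P(x)/Q(x))

Computing term by term:
  P(1)·log₂(P(1)/Q(1)) = 0.2·log₂(0.2/0.1247) = 0.13631
  P(2)·log₂(P(2)/Q(2)) = 0.2·log₂(0.2/0.1878) = 0.01816
  P(3)·log₂(P(3)/Q(3)) = 0.2·log₂(0.2/0.4249) = -0.21742
  P(4)·log₂(P(4)/Q(4)) = 0.2·log₂(0.2/0.1846) = 0.02312
  P(5)·log₂(P(5)/Q(5)) = 0.2·log₂(0.2/0.078) = 0.27169

D_KL(P||Q) = 0.13631 + 0.01816 - 0.21742 + 0.02312 + 0.27169 = 0.23186 ≈ 0.2319 bits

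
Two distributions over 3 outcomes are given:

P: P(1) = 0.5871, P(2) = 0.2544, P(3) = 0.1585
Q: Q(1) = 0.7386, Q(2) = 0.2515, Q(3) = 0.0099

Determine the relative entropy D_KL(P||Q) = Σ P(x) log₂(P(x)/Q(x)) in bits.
0.4439 bits

D_KL(P||Q) = Σ P(x) log₂(P(x)/Q(x))

Computing term by term:
  P(1)·log₂(P(1)/Q(1)) = 0.5871·log₂(0.5871/0.7386) = -0.19444
  P(2)·log₂(P(2)/Q(2)) = 0.2544·log₂(0.2544/0.2515) = 0.00421
  P(3)·log₂(P(3)/Q(3)) = 0.1585·log₂(0.1585/0.0099) = 0.63414

D_KL(P||Q) = -0.19444 + 0.00421 + 0.63414 = 0.44391 ≈ 0.4439 bits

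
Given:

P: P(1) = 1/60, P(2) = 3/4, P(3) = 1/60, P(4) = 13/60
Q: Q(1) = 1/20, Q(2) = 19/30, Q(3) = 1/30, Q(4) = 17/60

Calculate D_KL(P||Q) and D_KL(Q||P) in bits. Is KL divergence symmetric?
D_KL(P||Q) = 0.0560 bits, D_KL(Q||P) = 0.0678 bits. No, KL divergence is not symmetric.

D_KL(P||Q) = Σ P(x) log₂(P(x)/Q(x))

Computing term by term:
  P(1)·log₂(P(1)/Q(1)) = (1/60)·log₂((1/60)/(1/20)) = -0.02642
  P(2)·log₂(P(2)/Q(2)) = (3/4)·log₂((3/4)/(19/30)) = 0.18294
  P(3)·log₂(P(3)/Q(3)) = (1/60)·log₂((1/60)/(1/30)) = -0.01667
  P(4)·log₂(P(4)/Q(4)) = (13/60)·log₂((13/60)/(17/60)) = -0.08386

D_KL(P||Q) = -0.02642 + 0.18294 - 0.01667 - 0.08386 = 0.05599 ≈ 0.0560 bits

D_KL(Q||P) = Σ Q(x) log₂(Q(x)/P(x))

Computing term by term:
  Q(1)·log₂(Q(1)/P(1)) = (1/20)·log₂((1/20)/(1/60)) = 0.07925
  Q(2)·log₂(Q(2)/P(2)) = (19/30)·log₂((19/30)/(3/4)) = -0.15449
  Q(3)·log₂(Q(3)/P(3)) = (1/30)·log₂((1/30)/(1/60)) = 0.03333
  Q(4)·log₂(Q(4)/P(4)) = (17/60)·log₂((17/60)/(13/60)) = 0.10966

D_KL(Q||P) = 0.07925 - 0.15449 + 0.03333 + 0.10966 = 0.06775 ≈ 0.0678 bits

These are NOT equal (difference: 0.0118 bits). KL divergence is asymmetric: D_KL(P||Q) ≠ D_KL(Q||P) in general.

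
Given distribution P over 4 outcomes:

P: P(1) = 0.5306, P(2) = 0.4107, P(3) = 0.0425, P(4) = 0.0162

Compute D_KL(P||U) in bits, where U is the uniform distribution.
0.6976 bits

U(i) = 1/4 for all i

D_KL(P||U) = Σ P(x) log₂(P(x) / (1/4))
           = Σ P(x) log₂(P(x)) + log₂(4)
           = log₂(4) - H(P)

H(P) = -Σ P(x) log₂(P(x)):
  -P(1)·log₂(P(1)) = -(0.5306)·log₂(0.5306) = 0.48513
  -P(2)·log₂(P(2)) = -(0.4107)·log₂(0.4107) = 0.52727
  -P(3)·log₂(P(3)) = -(0.0425)·log₂(0.0425) = 0.19365
  -P(4)·log₂(P(4)) = -(0.0162)·log₂(0.0162) = 0.09636
H(P) = 0.48513 + 0.52727 + 0.19365 + 0.09636 = 1.30241 bits

log₂(4) = 2.00000 bits

D_KL(P||U) = 2.00000 - 1.30241 = 0.69759 ≈ 0.6976 bits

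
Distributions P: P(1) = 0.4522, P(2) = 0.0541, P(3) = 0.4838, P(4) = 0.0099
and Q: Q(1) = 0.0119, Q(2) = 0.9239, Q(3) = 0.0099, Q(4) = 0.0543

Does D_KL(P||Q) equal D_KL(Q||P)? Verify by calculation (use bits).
D_KL(P||Q) = 4.8418 bits, D_KL(Q||P) = 3.7978 bits. No — D_KL(P||Q) ≠ D_KL(Q||P) for this pair.

D_KL(P||Q) = Σ P(x) log₂(P(x)/Q(x))

Computing term by term:
  P(1)·log₂(P(1)/Q(1)) = 0.4522·log₂(0.4522/0.0119) = 2.37311
  P(2)·log₂(P(2)/Q(2)) = 0.0541·log₂(0.0541/0.9239) = -0.22149
  P(3)·log₂(P(3)/Q(3)) = 0.4838·log₂(0.4838/0.0099) = 2.71452
  P(4)·log₂(P(4)/Q(4)) = 0.0099·log₂(0.0099/0.0543) = -0.02431

D_KL(P||Q) = 2.37311 - 0.22149 + 2.71452 - 0.02431 = 4.84183 ≈ 4.8418 bits

D_KL(Q||P) = Σ Q(x) log₂(Q(x)/P(x))

Computing term by term:
  Q(1)·log₂(Q(1)/P(1)) = 0.0119·log₂(0.0119/0.4522) = -0.06245
  Q(2)·log₂(Q(2)/P(2)) = 0.9239·log₂(0.9239/0.0541) = 3.78248
  Q(3)·log₂(Q(3)/P(3)) = 0.0099·log₂(0.0099/0.4838) = -0.05555
  Q(4)·log₂(Q(4)/P(4)) = 0.0543·log₂(0.0543/0.0099) = 0.13333

D_KL(Q||P) = -0.06245 + 3.78248 - 0.05555 + 0.13333 = 3.79781 ≈ 3.7978 bits

These are NOT equal (difference: 1.0440 bits). KL divergence is asymmetric: D_KL(P||Q) ≠ D_KL(Q||P) in general.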